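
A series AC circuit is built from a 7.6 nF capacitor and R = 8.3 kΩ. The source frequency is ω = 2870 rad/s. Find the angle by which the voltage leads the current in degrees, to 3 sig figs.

-79.7°

X_C = 1/(ωC) = 45800 Ω
Z = 8300 − j45800 Ω
|Z| = √(8300² + 45800²) = 46600 Ω
∠Z = arctan(-45800/8300) = -79.7°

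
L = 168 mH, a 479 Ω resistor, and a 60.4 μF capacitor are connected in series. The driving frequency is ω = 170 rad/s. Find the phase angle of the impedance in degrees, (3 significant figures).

-8.18°

X_L = ωL = 28.6 Ω
X_C = 1/(ωC) = 97.4 Ω
Net reactance X = X_L − X_C = -68.8 Ω
Z = 479 − j68.8 Ω
|Z| = √(479² + 68.8²) = 484 Ω
∠Z = arctan(-68.8/479) = -8.18°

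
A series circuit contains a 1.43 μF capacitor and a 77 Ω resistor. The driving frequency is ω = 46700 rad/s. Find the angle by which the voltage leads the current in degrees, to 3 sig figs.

-11.0°

X_C = 1/(ωC) = 15.0 Ω
Z = 77.0 − j15.0 Ω
|Z| = √(77.0² + 15.0²) = 78.4 Ω
∠Z = arctan(-15.0/77.0) = -11.0°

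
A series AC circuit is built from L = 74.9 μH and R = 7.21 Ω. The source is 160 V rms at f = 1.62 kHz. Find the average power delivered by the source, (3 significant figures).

3.51 kW

ω = 2πf = 10180 rad/s
X_L = ωL = 0.762 Ω
Z = 7.21 + j0.762 Ω
|Z| = √(7.21² + 0.762²) = 7.25 Ω
∠Z = arctan(0.762/7.21) = 6.04°
I = V/|Z| = 22.1 A
P = VI cos φ = 160 × 22.1 × cos(6.04°) = 3.51 kW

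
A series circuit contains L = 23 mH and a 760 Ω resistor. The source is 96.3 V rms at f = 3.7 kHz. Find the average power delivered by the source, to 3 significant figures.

8.16 W

ω = 2πf = 23250 rad/s
X_L = ωL = 535 Ω
Z = 760 + j535 Ω
|Z| = √(760² + 535²) = 929 Ω
∠Z = arctan(535/760) = 35.1°
I = V/|Z| = 104 mA
P = VI cos φ = 96.3 × 0.104 × cos(35.1°) = 8.16 W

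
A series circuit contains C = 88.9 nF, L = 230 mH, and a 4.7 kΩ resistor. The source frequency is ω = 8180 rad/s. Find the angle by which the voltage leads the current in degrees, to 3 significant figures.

6.15°

X_L = ωL = 1880 Ω
X_C = 1/(ωC) = 1380 Ω
Net reactance X = X_L − X_C = 506 Ω
Z = 4700 + j506 Ω
|Z| = √(4700² + 506²) = 4730 Ω
∠Z = arctan(506/4700) = 6.15°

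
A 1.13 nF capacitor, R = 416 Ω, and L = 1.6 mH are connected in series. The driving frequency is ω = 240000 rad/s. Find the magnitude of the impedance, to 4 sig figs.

3329 Ω

X_L = ωL = 384.0 Ω
X_C = 1/(ωC) = 3687 Ω
Net reactance X = X_L − X_C = -3303 Ω
Z = 416.0 − j3303 Ω
|Z| = √(416.0² + 3303²) = 3329 Ω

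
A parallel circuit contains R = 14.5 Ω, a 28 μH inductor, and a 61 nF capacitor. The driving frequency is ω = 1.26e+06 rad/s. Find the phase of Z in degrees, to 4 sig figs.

-35.13°

X_L = ωL = 35.28 Ω
X_C = 1/(ωC) = 13.01 Ω
Parallel: admittances add. Y = 1/R + 1/(jωL) + jωC
Y = (0.06897 + j0.04852) S
|Y| = 0.08432 S → |Z| = 1/|Y| = 11.86 Ω, ∠Z = −∠Y = -35.13°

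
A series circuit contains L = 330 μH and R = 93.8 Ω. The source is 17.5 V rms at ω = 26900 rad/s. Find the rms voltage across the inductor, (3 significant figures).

X_L = ωL = 8.88 Ω
Z = 93.8 + j8.88 Ω
|Z| = √(93.8² + 8.88²) = 94.2 Ω
I = V/|Z| = 186 mA
V_L = I·|Z_L| = 0.186 × 8.88 = 1.65 V

1.65 V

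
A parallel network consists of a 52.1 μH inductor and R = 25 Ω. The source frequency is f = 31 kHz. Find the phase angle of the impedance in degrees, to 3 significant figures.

67.9°

ω = 2πf = 194800 rad/s
X_L = ωL = 10.1 Ω
Parallel: admittances add. Y = 1/R + 1/(jωL)
Y = (0.0400 − j0.0985) S
|Y| = 0.106 S → |Z| = 1/|Y| = 9.40 Ω, ∠Z = −∠Y = 67.9°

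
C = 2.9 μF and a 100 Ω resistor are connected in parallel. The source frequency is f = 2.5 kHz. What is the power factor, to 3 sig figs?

0.214

ω = 2πf = 15710 rad/s
X_C = 1/(ωC) = 22.0 Ω
Parallel: admittances add. Y = 1/R + jωC
Y = (0.0100 + j0.0456) S
|Y| = 0.0466 S → |Z| = 1/|Y| = 21.4 Ω, ∠Z = −∠Y = -77.6°
cos φ = cos(-77.6°) = 0.214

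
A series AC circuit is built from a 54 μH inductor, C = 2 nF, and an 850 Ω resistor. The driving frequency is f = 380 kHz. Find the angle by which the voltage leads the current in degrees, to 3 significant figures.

-5.41°

ω = 2πf = 2.388e+06 rad/s
X_L = ωL = 129 Ω
X_C = 1/(ωC) = 209 Ω
Net reactance X = X_L − X_C = -80.5 Ω
Z = 850 − j80.5 Ω
|Z| = √(850² + 80.5²) = 854 Ω
∠Z = arctan(-80.5/850) = -5.41°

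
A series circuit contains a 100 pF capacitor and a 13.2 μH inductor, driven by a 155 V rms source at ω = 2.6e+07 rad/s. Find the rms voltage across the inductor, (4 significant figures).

1284 V

X_L = ωL = 343.2 Ω
X_C = 1/(ωC) = 384.6 Ω
Net reactance X = X_L − X_C = -41.42 Ω
Z = − j41.42 Ω
|Z| = √(0² + 41.42²) = 41.42 Ω
I = V/|Z| = 3.743 A
V_L = I·|Z_L| = 3.743 × 343.2 = 1284 V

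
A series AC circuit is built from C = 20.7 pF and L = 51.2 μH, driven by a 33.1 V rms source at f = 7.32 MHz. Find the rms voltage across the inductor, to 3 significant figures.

ω = 2πf = 4.599e+07 rad/s
X_L = ωL = 2350 Ω
X_C = 1/(ωC) = 1050 Ω
Net reactance X = X_L − X_C = 1300 Ω
Z = j1300 Ω
|Z| = √(0² + 1300²) = 1300 Ω
I = V/|Z| = 25.4 mA
V_L = I·|Z_L| = 0.0254 × 2350 = 59.8 V

59.8 V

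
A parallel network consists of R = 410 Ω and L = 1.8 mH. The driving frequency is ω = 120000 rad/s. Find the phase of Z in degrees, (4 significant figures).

62.22°

X_L = ωL = 216.0 Ω
Parallel: admittances add. Y = 1/R + 1/(jωL)
Y = (0.002439 − j0.004630) S
|Y| = 0.005233 S → |Z| = 1/|Y| = 191.1 Ω, ∠Z = −∠Y = 62.22°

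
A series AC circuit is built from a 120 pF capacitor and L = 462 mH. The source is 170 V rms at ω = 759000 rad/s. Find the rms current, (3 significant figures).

X_L = ωL = 351000 Ω
X_C = 1/(ωC) = 11000 Ω
Net reactance X = X_L − X_C = 340000 Ω
Z = j340000 Ω
|Z| = √(0² + 340000²) = 340000 Ω
I = V/|Z| = 170/340000 = 500 μA

500 μA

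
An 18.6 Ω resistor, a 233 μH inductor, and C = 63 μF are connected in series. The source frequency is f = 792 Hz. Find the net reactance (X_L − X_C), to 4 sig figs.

ω = 2πf = 4976 rad/s
X_L = ωL = 1.159 Ω
X_C = 1/(ωC) = 3.190 Ω
X = 1.159 − 3.190 = -2.030 Ω

-2.030 Ω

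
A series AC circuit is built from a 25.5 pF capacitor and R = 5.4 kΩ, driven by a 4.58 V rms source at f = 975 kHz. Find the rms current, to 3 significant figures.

547 μA

ω = 2πf = 6.126e+06 rad/s
X_C = 1/(ωC) = 6400 Ω
Z = 5400 − j6400 Ω
|Z| = √(5400² + 6400²) = 8370 Ω
I = V/|Z| = 4.58/8370 = 547 μA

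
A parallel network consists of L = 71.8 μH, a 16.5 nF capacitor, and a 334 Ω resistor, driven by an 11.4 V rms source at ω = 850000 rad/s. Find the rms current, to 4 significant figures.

43.46 mA

X_L = ωL = 61.03 Ω
X_C = 1/(ωC) = 71.30 Ω
Parallel: admittances add. Y = 1/R + 1/(jωL) + jωC
Y = (0.002994 − j0.002360) S
|Y| = 0.003813 S → |Z| = 1/|Y| = 262.3 Ω, ∠Z = −∠Y = 38.25°
I = V/|Z| = 11.4/262.3 = 43.46 mA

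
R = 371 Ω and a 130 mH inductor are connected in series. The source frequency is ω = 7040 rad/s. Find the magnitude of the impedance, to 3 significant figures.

X_L = ωL = 915 Ω
Z = 371 + j915 Ω
|Z| = √(371² + 915²) = 988 Ω

988 Ω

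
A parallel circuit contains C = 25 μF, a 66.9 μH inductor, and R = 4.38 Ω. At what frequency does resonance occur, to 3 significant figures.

3.89 kHz

ω₀ = 1/√(LC) = 1/√(6.69e-05 × 2.5e-05) = 24450 rad/s
f₀ = ω₀/(2π) = 3.89 kHz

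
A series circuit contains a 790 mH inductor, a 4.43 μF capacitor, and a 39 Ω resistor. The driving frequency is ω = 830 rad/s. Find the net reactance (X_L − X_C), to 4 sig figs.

X_L = ωL = 655.7 Ω
X_C = 1/(ωC) = 272.0 Ω
X = 655.7 − 272.0 = 383.7 Ω

383.7 Ω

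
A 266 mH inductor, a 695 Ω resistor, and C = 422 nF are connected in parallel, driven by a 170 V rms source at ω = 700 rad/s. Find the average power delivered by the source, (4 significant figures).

41.58 W

X_L = ωL = 186.2 Ω
X_C = 1/(ωC) = 3385 Ω
Parallel: admittances add. Y = 1/R + 1/(jωL) + jωC
Y = (0.001439 − j0.005075) S
|Y| = 0.005275 S → |Z| = 1/|Y| = 189.6 Ω, ∠Z = −∠Y = 74.17°
I = V/|Z| = 896.8 mA
P = VI cos φ = 170 × 0.8968 × cos(74.17°) = 41.58 W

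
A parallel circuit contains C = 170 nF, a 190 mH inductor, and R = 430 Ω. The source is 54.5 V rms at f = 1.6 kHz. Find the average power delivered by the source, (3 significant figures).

ω = 2πf = 10050 rad/s
X_L = ωL = 1910 Ω
X_C = 1/(ωC) = 585 Ω
Parallel: admittances add. Y = 1/R + 1/(jωL) + jωC
Y = (0.00233 + j0.00119) S
|Y| = 0.00261 S → |Z| = 1/|Y| = 383 Ω, ∠Z = −∠Y = -27.0°
I = V/|Z| = 142 mA
P = VI cos φ = 54.5 × 0.142 × cos(-27.0°) = 6.91 W

6.91 W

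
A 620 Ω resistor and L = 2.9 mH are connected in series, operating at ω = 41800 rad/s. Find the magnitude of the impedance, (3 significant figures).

X_L = ωL = 121 Ω
Z = 620 + j121 Ω
|Z| = √(620² + 121²) = 632 Ω

632 Ω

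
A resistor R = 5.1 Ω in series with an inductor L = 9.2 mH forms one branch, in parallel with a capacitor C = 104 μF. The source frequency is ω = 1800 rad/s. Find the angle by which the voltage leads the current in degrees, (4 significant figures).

X_L = ωL = 16.56 Ω
X_C = 1/(ωC) = 5.342 Ω
Branch 1 (R+jX_L): Z₁ = 5.100 + j16.56 Ω, |Z₁| = 17.33 Ω
Branch 2 (−jX_C): Z₂ = −j5.342 Ω
Parallel: Z = Z₁Z₂/(Z₁+Z₂), |Z| = 7.511 Ω, ∠Z = -82.67°

-82.67°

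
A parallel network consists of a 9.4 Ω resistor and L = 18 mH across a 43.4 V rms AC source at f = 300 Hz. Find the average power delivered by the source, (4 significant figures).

ω = 2πf = 1885 rad/s
X_L = ωL = 33.93 Ω
Parallel: admittances add. Y = 1/R + 1/(jωL)
Y = (0.1064 − j0.02947) S
|Y| = 0.1104 S → |Z| = 1/|Y| = 9.059 Ω, ∠Z = −∠Y = 15.49°
I = V/|Z| = 4.791 A
P = VI cos φ = 43.4 × 4.791 × cos(15.49°) = 200.4 W

200.4 W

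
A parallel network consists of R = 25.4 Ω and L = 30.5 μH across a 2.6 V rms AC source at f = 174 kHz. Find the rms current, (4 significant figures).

ω = 2πf = 1.093e+06 rad/s
X_L = ωL = 33.34 Ω
Parallel: admittances add. Y = 1/R + 1/(jωL)
Y = (0.03937 − j0.02999) S
|Y| = 0.04949 S → |Z| = 1/|Y| = 20.21 Ω, ∠Z = −∠Y = 37.30°
I = V/|Z| = 2.6/20.21 = 128.7 mA

128.7 mA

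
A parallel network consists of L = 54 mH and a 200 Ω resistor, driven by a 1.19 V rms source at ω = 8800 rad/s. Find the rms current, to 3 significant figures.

X_L = ωL = 475 Ω
Parallel: admittances add. Y = 1/R + 1/(jωL)
Y = (0.00500 − j0.00210) S
|Y| = 0.00542 S → |Z| = 1/|Y| = 184 Ω, ∠Z = −∠Y = 22.8°
I = V/|Z| = 1.19/184 = 6.46 mA

6.46 mA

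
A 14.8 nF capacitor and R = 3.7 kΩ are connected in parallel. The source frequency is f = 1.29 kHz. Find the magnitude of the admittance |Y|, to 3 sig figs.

ω = 2πf = 8105 rad/s
X_C = 1/(ωC) = 8340 Ω
Parallel: admittances add. Y = 1/R + jωC
Y = (0.000270 + j0.000120) S
|Y| = 0.000296 S → |Z| = 1/|Y| = 3380 Ω, ∠Z = −∠Y = -23.9°

296 μS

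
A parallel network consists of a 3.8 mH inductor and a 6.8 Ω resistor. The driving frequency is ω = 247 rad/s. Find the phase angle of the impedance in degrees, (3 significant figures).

X_L = ωL = 0.939 Ω
Parallel: admittances add. Y = 1/R + 1/(jωL)
Y = (0.147 − j1.07) S
|Y| = 1.08 S → |Z| = 1/|Y| = 0.930 Ω, ∠Z = −∠Y = 82.1°

82.1°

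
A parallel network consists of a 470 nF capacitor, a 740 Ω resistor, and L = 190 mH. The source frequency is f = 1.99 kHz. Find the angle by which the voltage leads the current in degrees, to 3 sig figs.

-76.1°

ω = 2πf = 12500 rad/s
X_L = ωL = 2380 Ω
X_C = 1/(ωC) = 170 Ω
Parallel: admittances add. Y = 1/R + 1/(jωL) + jωC
Y = (0.00135 + j0.00546) S
|Y| = 0.00562 S → |Z| = 1/|Y| = 178 Ω, ∠Z = −∠Y = -76.1°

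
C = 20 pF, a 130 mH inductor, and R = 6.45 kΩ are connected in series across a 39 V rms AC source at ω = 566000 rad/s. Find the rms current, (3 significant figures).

X_L = ωL = 73600 Ω
X_C = 1/(ωC) = 88300 Ω
Net reactance X = X_L − X_C = -14800 Ω
Z = 6450 − j14800 Ω
|Z| = √(6450² + 14800²) = 16100 Ω
I = V/|Z| = 39/16100 = 2.42 mA

2.42 mA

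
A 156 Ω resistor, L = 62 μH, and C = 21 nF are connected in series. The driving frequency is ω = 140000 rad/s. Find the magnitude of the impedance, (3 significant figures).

X_L = ωL = 8.68 Ω
X_C = 1/(ωC) = 340 Ω
Net reactance X = X_L − X_C = -331 Ω
Z = 156 − j331 Ω
|Z| = √(156² + 331²) = 366 Ω

366 Ω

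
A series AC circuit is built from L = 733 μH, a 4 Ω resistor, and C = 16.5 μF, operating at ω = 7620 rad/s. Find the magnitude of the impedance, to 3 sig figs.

4.65 Ω

X_L = ωL = 5.59 Ω
X_C = 1/(ωC) = 7.95 Ω
Net reactance X = X_L − X_C = -2.37 Ω
Z = 4.00 − j2.37 Ω
|Z| = √(4.00² + 2.37²) = 4.65 Ω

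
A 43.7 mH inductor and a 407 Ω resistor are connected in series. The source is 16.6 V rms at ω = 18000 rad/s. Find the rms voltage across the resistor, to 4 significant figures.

7.628 V

X_L = ωL = 786.6 Ω
Z = 407.0 + j786.6 Ω
|Z| = √(407.0² + 786.6²) = 885.7 Ω
I = V/|Z| = 18.74 mA
V_R = I·|Z_R| = 0.01874 × 407.0 = 7.628 V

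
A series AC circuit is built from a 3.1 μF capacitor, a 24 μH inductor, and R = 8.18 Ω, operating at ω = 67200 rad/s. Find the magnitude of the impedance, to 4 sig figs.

X_L = ωL = 1.613 Ω
X_C = 1/(ωC) = 4.800 Ω
Net reactance X = X_L − X_C = -3.188 Ω
Z = 8.180 − j3.188 Ω
|Z| = √(8.180² + 3.188²) = 8.779 Ω

8.779 Ω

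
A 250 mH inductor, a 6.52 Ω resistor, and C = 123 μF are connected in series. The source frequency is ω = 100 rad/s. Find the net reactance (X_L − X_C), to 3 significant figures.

X_L = ωL = 25.0 Ω
X_C = 1/(ωC) = 81.3 Ω
X = 25.0 − 81.3 = -56.3 Ω

-56.3 Ω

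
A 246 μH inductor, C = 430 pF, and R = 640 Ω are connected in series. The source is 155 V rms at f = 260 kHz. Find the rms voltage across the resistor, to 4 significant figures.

82.28 V

ω = 2πf = 1.634e+06 rad/s
X_L = ωL = 401.9 Ω
X_C = 1/(ωC) = 1424 Ω
Net reactance X = X_L − X_C = -1022 Ω
Z = 640.0 − j1022 Ω
|Z| = √(640.0² + 1022²) = 1206 Ω
I = V/|Z| = 128.6 mA
V_R = I·|Z_R| = 0.1286 × 640.0 = 82.28 V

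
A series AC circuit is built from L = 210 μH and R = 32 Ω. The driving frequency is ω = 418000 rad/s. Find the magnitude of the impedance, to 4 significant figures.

93.43 Ω

X_L = ωL = 87.78 Ω
Z = 32.00 + j87.78 Ω
|Z| = √(32.00² + 87.78²) = 93.43 Ω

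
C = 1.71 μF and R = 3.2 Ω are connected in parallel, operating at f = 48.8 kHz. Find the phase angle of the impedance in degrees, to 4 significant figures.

-59.20°

ω = 2πf = 306600 rad/s
X_C = 1/(ωC) = 1.907 Ω
Parallel: admittances add. Y = 1/R + jωC
Y = (0.3125 + j0.5243) S
|Y| = 0.6104 S → |Z| = 1/|Y| = 1.638 Ω, ∠Z = −∠Y = -59.20°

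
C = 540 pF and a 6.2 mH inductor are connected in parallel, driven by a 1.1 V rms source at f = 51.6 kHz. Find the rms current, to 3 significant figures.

ω = 2πf = 324200 rad/s
X_L = ωL = 2010 Ω
X_C = 1/(ωC) = 5710 Ω
Parallel: admittances add. Y = 1/(jωL) + jωC
Y = (0 − j0.000322) S
|Y| = 0.000322 S → |Z| = 1/|Y| = 3100 Ω, ∠Z = −∠Y = 90.0°
I = V/|Z| = 1.1/3100 = 355 μA

355 μA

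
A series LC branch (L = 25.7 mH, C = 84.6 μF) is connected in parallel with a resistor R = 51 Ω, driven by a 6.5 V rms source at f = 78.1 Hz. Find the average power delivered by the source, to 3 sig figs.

ω = 2πf = 490.7 rad/s
X_L = ωL = 12.6 Ω
X_C = 1/(ωC) = 24.1 Ω
Branch 1: Z₁ = R = 51.0 Ω
Branch 2 (series LC): Z₂ = j(X_L − X_C) = −j11.5 Ω
Parallel: Z = Z₁Z₂/(Z₁+Z₂), |Z| = 11.2 Ω, ∠Z = -77.3°
I = V/|Z| = 581 mA
P = VI cos φ = 6.5 × 0.581 × cos(-77.3°) = 828 mW

828 mW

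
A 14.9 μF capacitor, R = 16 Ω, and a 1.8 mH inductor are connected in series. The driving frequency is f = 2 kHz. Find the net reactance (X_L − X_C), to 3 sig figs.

ω = 2πf = 12570 rad/s
X_L = ωL = 22.6 Ω
X_C = 1/(ωC) = 5.34 Ω
X = 22.6 − 5.34 = 17.3 Ω

17.3 Ω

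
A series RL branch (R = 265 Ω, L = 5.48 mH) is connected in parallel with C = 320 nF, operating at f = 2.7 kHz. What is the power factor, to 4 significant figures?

ω = 2πf = 16960 rad/s
X_L = ωL = 92.97 Ω
X_C = 1/(ωC) = 184.2 Ω
Branch 1 (R+jX_L): Z₁ = 265.0 + j92.97 Ω, |Z₁| = 280.8 Ω
Branch 2 (−jX_C): Z₂ = −j184.2 Ω
Parallel: Z = Z₁Z₂/(Z₁+Z₂), |Z| = 184.6 Ω, ∠Z = -51.67°
cos φ = cos(-51.67°) = 0.6202

0.6202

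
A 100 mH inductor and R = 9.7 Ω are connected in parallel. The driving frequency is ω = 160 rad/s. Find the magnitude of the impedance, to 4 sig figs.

X_L = ωL = 16.00 Ω
Parallel: admittances add. Y = 1/R + 1/(jωL)
Y = (0.1031 − j0.06250) S
|Y| = 0.1206 S → |Z| = 1/|Y| = 8.295 Ω, ∠Z = −∠Y = 31.23°

8.295 Ω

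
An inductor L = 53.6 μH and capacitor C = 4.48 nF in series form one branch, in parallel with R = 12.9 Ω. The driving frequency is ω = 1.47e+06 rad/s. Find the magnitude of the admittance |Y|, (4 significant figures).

X_L = ωL = 78.79 Ω
X_C = 1/(ωC) = 151.8 Ω
Branch 1: Z₁ = R = 12.90 Ω
Branch 2 (series LC): Z₂ = j(X_L − X_C) = −j73.05 Ω
Parallel: Z = Z₁Z₂/(Z₁+Z₂), |Z| = 12.70 Ω, ∠Z = -10.01°
|Y| = 1/|Z| = 78.72 mS

78.72 mS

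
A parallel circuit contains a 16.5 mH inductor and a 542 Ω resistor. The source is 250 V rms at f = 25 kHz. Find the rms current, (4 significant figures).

ω = 2πf = 157100 rad/s
X_L = ωL = 2592 Ω
Parallel: admittances add. Y = 1/R + 1/(jωL)
Y = (0.001845 − j0.0003858) S
|Y| = 0.001885 S → |Z| = 1/|Y| = 530.5 Ω, ∠Z = −∠Y = 11.81°
I = V/|Z| = 250/530.5 = 471.2 mA

471.2 mA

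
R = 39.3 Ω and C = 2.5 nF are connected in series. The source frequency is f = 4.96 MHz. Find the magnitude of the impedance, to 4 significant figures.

41.34 Ω

ω = 2πf = 3.116e+07 rad/s
X_C = 1/(ωC) = 12.84 Ω
Z = 39.30 − j12.84 Ω
|Z| = √(39.30² + 12.84²) = 41.34 Ω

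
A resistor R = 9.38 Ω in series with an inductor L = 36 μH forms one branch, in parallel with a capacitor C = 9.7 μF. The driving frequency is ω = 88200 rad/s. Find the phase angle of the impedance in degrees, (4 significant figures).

X_L = ωL = 3.175 Ω
X_C = 1/(ωC) = 1.169 Ω
Branch 1 (R+jX_L): Z₁ = 9.380 + j3.175 Ω, |Z₁| = 9.903 Ω
Branch 2 (−jX_C): Z₂ = −j1.169 Ω
Parallel: Z = Z₁Z₂/(Z₁+Z₂), |Z| = 1.207 Ω, ∠Z = -83.37°

-83.37°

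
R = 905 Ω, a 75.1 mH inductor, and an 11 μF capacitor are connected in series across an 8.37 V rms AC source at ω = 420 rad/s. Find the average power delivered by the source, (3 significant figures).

74.3 mW

X_L = ωL = 31.5 Ω
X_C = 1/(ωC) = 216 Ω
Net reactance X = X_L − X_C = -185 Ω
Z = 905 − j185 Ω
|Z| = √(905² + 185²) = 924 Ω
∠Z = arctan(-185/905) = -11.5°
I = V/|Z| = 9.06 mA
P = VI cos φ = 8.37 × 0.00906 × cos(-11.5°) = 74.3 mW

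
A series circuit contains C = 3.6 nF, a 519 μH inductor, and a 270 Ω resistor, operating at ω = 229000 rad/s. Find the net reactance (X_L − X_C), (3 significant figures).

X_L = ωL = 119 Ω
X_C = 1/(ωC) = 1210 Ω
X = 119 − 1210 = -1090 Ω

-1090 Ω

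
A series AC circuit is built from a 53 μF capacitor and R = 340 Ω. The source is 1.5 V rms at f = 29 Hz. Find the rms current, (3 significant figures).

ω = 2πf = 182.2 rad/s
X_C = 1/(ωC) = 104 Ω
Z = 340 − j104 Ω
|Z| = √(340² + 104²) = 355 Ω
I = V/|Z| = 1.5/355 = 4.22 mA

4.22 mA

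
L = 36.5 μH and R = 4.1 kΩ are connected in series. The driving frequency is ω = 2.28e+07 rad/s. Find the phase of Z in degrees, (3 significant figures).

11.5°

X_L = ωL = 832 Ω
Z = 4100 + j832 Ω
|Z| = √(4100² + 832²) = 4180 Ω
∠Z = arctan(832/4100) = 11.5°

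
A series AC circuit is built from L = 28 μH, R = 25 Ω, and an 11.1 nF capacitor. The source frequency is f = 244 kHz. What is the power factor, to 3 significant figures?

ω = 2πf = 1.533e+06 rad/s
X_L = ωL = 42.9 Ω
X_C = 1/(ωC) = 58.8 Ω
Net reactance X = X_L − X_C = -15.8 Ω
Z = 25.0 − j15.8 Ω
|Z| = √(25.0² + 15.8²) = 29.6 Ω
∠Z = arctan(-15.8/25.0) = -32.4°
cos φ = cos(-32.4°) = 0.845

0.845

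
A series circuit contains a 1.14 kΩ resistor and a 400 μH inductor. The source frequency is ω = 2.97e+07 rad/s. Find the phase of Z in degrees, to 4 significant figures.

X_L = ωL = 11880 Ω
Z = 1140 + j11880 Ω
|Z| = √(1140² + 11880²) = 11930 Ω
∠Z = arctan(11880/1140) = 84.52°

84.52°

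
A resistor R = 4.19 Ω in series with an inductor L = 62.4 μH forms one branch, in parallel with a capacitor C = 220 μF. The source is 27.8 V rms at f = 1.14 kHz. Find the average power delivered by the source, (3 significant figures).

182 W

ω = 2πf = 7163 rad/s
X_L = ωL = 0.447 Ω
X_C = 1/(ωC) = 0.635 Ω
Branch 1 (R+jX_L): Z₁ = 4.19 + j0.447 Ω, |Z₁| = 4.21 Ω
Branch 2 (−jX_C): Z₂ = −j0.635 Ω
Parallel: Z = Z₁Z₂/(Z₁+Z₂), |Z| = 0.638 Ω, ∠Z = -81.3°
I = V/|Z| = 43.6 A
P = VI cos φ = 27.8 × 43.6 × cos(-81.3°) = 182 W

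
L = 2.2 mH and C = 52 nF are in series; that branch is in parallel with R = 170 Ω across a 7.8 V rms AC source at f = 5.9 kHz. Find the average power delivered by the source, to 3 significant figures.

ω = 2πf = 37070 rad/s
X_L = ωL = 81.6 Ω
X_C = 1/(ωC) = 519 Ω
Branch 1: Z₁ = R = 170 Ω
Branch 2 (series LC): Z₂ = j(X_L − X_C) = −j437 Ω
Parallel: Z = Z₁Z₂/(Z₁+Z₂), |Z| = 158 Ω, ∠Z = -21.2°
I = V/|Z| = 49.2 mA
P = VI cos φ = 7.8 × 0.0492 × cos(-21.2°) = 358 mW

358 mW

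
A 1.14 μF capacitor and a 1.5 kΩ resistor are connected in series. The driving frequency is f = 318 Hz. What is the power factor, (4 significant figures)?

ω = 2πf = 1998 rad/s
X_C = 1/(ωC) = 439.0 Ω
Z = 1500 − j439.0 Ω
|Z| = √(1500² + 439.0²) = 1563 Ω
∠Z = arctan(-439.0/1500) = -16.31°
cos φ = cos(-16.31°) = 0.9597

0.9597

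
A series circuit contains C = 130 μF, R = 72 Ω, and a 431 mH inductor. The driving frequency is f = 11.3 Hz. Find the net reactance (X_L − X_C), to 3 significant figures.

ω = 2πf = 71.00 rad/s
X_L = ωL = 30.6 Ω
X_C = 1/(ωC) = 108 Ω
X = 30.6 − 108 = -77.7 Ω

-77.7 Ω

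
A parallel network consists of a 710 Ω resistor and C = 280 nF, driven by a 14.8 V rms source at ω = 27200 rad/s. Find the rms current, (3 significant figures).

X_C = 1/(ωC) = 131 Ω
Parallel: admittances add. Y = 1/R + jωC
Y = (0.00141 + j0.00762) S
|Y| = 0.00775 S → |Z| = 1/|Y| = 129 Ω, ∠Z = −∠Y = -79.5°
I = V/|Z| = 14.8/129 = 115 mA

115 mA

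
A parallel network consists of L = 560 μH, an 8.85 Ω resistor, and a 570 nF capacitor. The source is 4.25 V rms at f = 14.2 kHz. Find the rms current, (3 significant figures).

ω = 2πf = 89220 rad/s
X_L = ωL = 50.0 Ω
X_C = 1/(ωC) = 19.7 Ω
Parallel: admittances add. Y = 1/R + 1/(jωL) + jωC
Y = (0.113 + j0.0308) S
|Y| = 0.117 S → |Z| = 1/|Y| = 8.54 Ω, ∠Z = −∠Y = -15.3°
I = V/|Z| = 4.25/8.54 = 498 mA

498 mA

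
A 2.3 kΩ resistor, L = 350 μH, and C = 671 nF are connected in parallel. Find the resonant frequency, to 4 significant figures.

ω₀ = 1/√(LC) = 1/√(0.00035 × 6.71e-07) = 65250 rad/s
f₀ = ω₀/(2π) = 10.39 kHz

10.39 kHz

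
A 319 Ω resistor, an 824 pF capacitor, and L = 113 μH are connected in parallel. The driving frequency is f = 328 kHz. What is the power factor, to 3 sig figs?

ω = 2πf = 2.061e+06 rad/s
X_L = ωL = 233 Ω
X_C = 1/(ωC) = 589 Ω
Parallel: admittances add. Y = 1/R + 1/(jωL) + jωC
Y = (0.00313 − j0.00260) S
|Y| = 0.00407 S → |Z| = 1/|Y| = 246 Ω, ∠Z = −∠Y = 39.6°
cos φ = cos(39.6°) = 0.770

0.770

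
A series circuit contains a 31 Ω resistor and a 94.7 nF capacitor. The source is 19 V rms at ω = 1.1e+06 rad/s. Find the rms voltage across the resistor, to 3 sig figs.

18.1 V

X_C = 1/(ωC) = 9.60 Ω
Z = 31.0 − j9.60 Ω
|Z| = √(31.0² + 9.60²) = 32.5 Ω
I = V/|Z| = 585 mA
V_R = I·|Z_R| = 0.585 × 31.0 = 18.1 V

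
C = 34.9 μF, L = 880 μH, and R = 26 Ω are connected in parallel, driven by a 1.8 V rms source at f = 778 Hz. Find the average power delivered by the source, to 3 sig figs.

125 mW

ω = 2πf = 4888 rad/s
X_L = ωL = 4.30 Ω
X_C = 1/(ωC) = 5.86 Ω
Parallel: admittances add. Y = 1/R + 1/(jωL) + jωC
Y = (0.0385 − j0.0619) S
|Y| = 0.0728 S → |Z| = 1/|Y| = 13.7 Ω, ∠Z = −∠Y = 58.1°
I = V/|Z| = 131 mA
P = VI cos φ = 1.8 × 0.131 × cos(58.1°) = 125 mW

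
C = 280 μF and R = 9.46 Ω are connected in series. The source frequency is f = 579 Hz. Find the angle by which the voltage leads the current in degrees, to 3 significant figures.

ω = 2πf = 3638 rad/s
X_C = 1/(ωC) = 0.982 Ω
Z = 9.46 − j0.982 Ω
|Z| = √(9.46² + 0.982²) = 9.51 Ω
∠Z = arctan(-0.982/9.46) = -5.92°

-5.92°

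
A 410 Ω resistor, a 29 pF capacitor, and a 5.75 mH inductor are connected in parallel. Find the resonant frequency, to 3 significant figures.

390 kHz

ω₀ = 1/√(LC) = 1/√(0.00575 × 2.9e-11) = 2.449e+06 rad/s
f₀ = ω₀/(2π) = 390 kHz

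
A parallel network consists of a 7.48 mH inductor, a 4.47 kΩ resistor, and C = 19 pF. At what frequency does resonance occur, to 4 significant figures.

ω₀ = 1/√(LC) = 1/√(0.00748 × 1.9e-11) = 2.653e+06 rad/s
f₀ = ω₀/(2π) = 422.2 kHz

422.2 kHz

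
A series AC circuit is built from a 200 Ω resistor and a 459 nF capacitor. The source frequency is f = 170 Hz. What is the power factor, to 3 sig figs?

0.0976

ω = 2πf = 1068 rad/s
X_C = 1/(ωC) = 2040 Ω
Z = 200 − j2040 Ω
|Z| = √(200² + 2040²) = 2050 Ω
∠Z = arctan(-2040/200) = -84.4°
cos φ = cos(-84.4°) = 0.0976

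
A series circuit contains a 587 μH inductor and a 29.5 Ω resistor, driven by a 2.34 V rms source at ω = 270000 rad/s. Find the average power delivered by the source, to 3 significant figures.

X_L = ωL = 158 Ω
Z = 29.5 + j158 Ω
|Z| = √(29.5² + 158²) = 161 Ω
∠Z = arctan(158/29.5) = 79.5°
I = V/|Z| = 14.5 mA
P = VI cos φ = 2.34 × 0.0145 × cos(79.5°) = 6.22 mW

6.22 mW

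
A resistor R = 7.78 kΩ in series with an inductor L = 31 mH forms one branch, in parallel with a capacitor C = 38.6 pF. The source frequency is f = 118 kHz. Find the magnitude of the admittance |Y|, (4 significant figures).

ω = 2πf = 741400 rad/s
X_L = ωL = 22980 Ω
X_C = 1/(ωC) = 34940 Ω
Branch 1 (R+jX_L): Z₁ = 7780 + j22980 Ω, |Z₁| = 24260 Ω
Branch 2 (−jX_C): Z₂ = −j34940 Ω
Parallel: Z = Z₁Z₂/(Z₁+Z₂), |Z| = 59430 Ω, ∠Z = 38.25°
|Y| = 1/|Z| = 16.83 μS

16.83 μS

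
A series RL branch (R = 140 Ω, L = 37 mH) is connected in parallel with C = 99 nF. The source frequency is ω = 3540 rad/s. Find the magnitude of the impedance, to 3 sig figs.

201 Ω

X_L = ωL = 131 Ω
X_C = 1/(ωC) = 2850 Ω
Branch 1 (R+jX_L): Z₁ = 140 + j131 Ω, |Z₁| = 192 Ω
Branch 2 (−jX_C): Z₂ = −j2850 Ω
Parallel: Z = Z₁Z₂/(Z₁+Z₂), |Z| = 201 Ω, ∠Z = 40.1°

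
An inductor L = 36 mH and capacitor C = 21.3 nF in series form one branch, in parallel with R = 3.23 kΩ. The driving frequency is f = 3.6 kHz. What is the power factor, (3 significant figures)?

0.364

ω = 2πf = 22620 rad/s
X_L = ωL = 814 Ω
X_C = 1/(ωC) = 2080 Ω
Branch 1: Z₁ = R = 3230 Ω
Branch 2 (series LC): Z₂ = j(X_L − X_C) = −j1260 Ω
Parallel: Z = Z₁Z₂/(Z₁+Z₂), |Z| = 1170 Ω, ∠Z = -68.7°
cos φ = cos(-68.7°) = 0.364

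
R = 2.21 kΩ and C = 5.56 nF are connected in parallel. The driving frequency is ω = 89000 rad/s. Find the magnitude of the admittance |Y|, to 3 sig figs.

X_C = 1/(ωC) = 2020 Ω
Parallel: admittances add. Y = 1/R + jωC
Y = (0.000452 + j0.000495) S
|Y| = 0.000671 S → |Z| = 1/|Y| = 1490 Ω, ∠Z = −∠Y = -47.6°

671 μS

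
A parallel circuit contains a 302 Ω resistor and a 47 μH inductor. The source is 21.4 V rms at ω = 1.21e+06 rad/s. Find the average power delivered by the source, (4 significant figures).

1.516 W

X_L = ωL = 56.87 Ω
Parallel: admittances add. Y = 1/R + 1/(jωL)
Y = (0.003311 − j0.01758) S
|Y| = 0.01789 S → |Z| = 1/|Y| = 55.89 Ω, ∠Z = −∠Y = 79.34°
I = V/|Z| = 382.9 mA
P = VI cos φ = 21.4 × 0.3829 × cos(79.34°) = 1.516 W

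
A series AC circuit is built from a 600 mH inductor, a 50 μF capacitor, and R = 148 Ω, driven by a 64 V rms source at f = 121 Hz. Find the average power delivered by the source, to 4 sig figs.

2.933 W

ω = 2πf = 760.3 rad/s
X_L = ωL = 456.2 Ω
X_C = 1/(ωC) = 26.31 Ω
Net reactance X = X_L − X_C = 429.9 Ω
Z = 148.0 + j429.9 Ω
|Z| = √(148.0² + 429.9²) = 454.6 Ω
∠Z = arctan(429.9/148.0) = 71.00°
I = V/|Z| = 140.8 mA
P = VI cos φ = 64 × 0.1408 × cos(71.00°) = 2.933 W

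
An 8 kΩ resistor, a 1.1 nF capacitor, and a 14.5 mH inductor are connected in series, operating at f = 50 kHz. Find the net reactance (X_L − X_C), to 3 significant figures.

1660 Ω

ω = 2πf = 314200 rad/s
X_L = ωL = 4560 Ω
X_C = 1/(ωC) = 2890 Ω
X = 4560 − 2890 = 1660 Ω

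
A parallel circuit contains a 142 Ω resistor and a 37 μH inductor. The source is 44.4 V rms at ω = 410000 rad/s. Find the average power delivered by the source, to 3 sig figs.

X_L = ωL = 15.2 Ω
Parallel: admittances add. Y = 1/R + 1/(jωL)
Y = (0.00704 − j0.0659) S
|Y| = 0.0663 S → |Z| = 1/|Y| = 15.1 Ω, ∠Z = −∠Y = 83.9°
I = V/|Z| = 2.94 A
P = VI cos φ = 44.4 × 2.94 × cos(83.9°) = 13.9 W

13.9 W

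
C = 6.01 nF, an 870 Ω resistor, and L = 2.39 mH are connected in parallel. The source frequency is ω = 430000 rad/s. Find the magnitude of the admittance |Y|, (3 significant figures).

1.98 mS

X_L = ωL = 1030 Ω
X_C = 1/(ωC) = 387 Ω
Parallel: admittances add. Y = 1/R + 1/(jωL) + jωC
Y = (0.00115 + j0.00161) S
|Y| = 0.00198 S → |Z| = 1/|Y| = 505 Ω, ∠Z = −∠Y = -54.5°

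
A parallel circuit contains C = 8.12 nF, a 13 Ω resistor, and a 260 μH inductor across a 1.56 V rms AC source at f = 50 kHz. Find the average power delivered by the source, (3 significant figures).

187 mW

ω = 2πf = 314200 rad/s
X_L = ωL = 81.7 Ω
X_C = 1/(ωC) = 392 Ω
Parallel: admittances add. Y = 1/R + 1/(jωL) + jωC
Y = (0.0769 − j0.00969) S
|Y| = 0.0775 S → |Z| = 1/|Y| = 12.9 Ω, ∠Z = −∠Y = 7.18°
I = V/|Z| = 121 mA
P = VI cos φ = 1.56 × 0.121 × cos(7.18°) = 187 mW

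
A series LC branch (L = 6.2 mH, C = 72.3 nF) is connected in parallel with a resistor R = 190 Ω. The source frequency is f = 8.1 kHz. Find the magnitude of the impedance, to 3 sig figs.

ω = 2πf = 50890 rad/s
X_L = ωL = 316 Ω
X_C = 1/(ωC) = 272 Ω
Branch 1: Z₁ = R = 190 Ω
Branch 2 (series LC): Z₂ = j(X_L − X_C) = j43.8 Ω
Parallel: Z = Z₁Z₂/(Z₁+Z₂), |Z| = 42.7 Ω, ∠Z = 77.0°

42.7 Ω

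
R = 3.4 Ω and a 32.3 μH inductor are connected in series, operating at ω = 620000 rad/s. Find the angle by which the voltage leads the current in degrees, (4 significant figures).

X_L = ωL = 20.03 Ω
Z = 3.400 + j20.03 Ω
|Z| = √(3.400² + 20.03²) = 20.31 Ω
∠Z = arctan(20.03/3.400) = 80.36°

80.36°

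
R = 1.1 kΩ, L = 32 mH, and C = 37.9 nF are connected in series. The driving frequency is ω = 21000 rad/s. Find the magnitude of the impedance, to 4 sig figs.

X_L = ωL = 672.0 Ω
X_C = 1/(ωC) = 1256 Ω
Net reactance X = X_L − X_C = -584.4 Ω
Z = 1100 − j584.4 Ω
|Z| = √(1100² + 584.4²) = 1246 Ω

1246 Ω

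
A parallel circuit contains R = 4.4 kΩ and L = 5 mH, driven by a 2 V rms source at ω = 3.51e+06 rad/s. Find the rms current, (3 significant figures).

469 μA

X_L = ωL = 17600 Ω
Parallel: admittances add. Y = 1/R + 1/(jωL)
Y = (0.000227 − j5.7e-05) S
|Y| = 0.000234 S → |Z| = 1/|Y| = 4270 Ω, ∠Z = −∠Y = 14.1°
I = V/|Z| = 2/4270 = 469 μA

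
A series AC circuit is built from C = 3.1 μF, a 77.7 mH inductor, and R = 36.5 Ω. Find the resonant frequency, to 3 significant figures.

324 Hz

ω₀ = 1/√(LC) = 1/√(0.0777 × 3.1e-06) = 2038 rad/s
f₀ = ω₀/(2π) = 324 Hz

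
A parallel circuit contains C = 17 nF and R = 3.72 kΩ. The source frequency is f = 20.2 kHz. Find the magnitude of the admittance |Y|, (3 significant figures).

2.17 mS

ω = 2πf = 126900 rad/s
X_C = 1/(ωC) = 463 Ω
Parallel: admittances add. Y = 1/R + jωC
Y = (0.000269 + j0.00216) S
|Y| = 0.00217 S → |Z| = 1/|Y| = 460 Ω, ∠Z = −∠Y = -82.9°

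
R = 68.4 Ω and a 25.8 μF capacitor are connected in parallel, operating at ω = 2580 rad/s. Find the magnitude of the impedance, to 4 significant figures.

X_C = 1/(ωC) = 15.02 Ω
Parallel: admittances add. Y = 1/R + jωC
Y = (0.01462 + j0.06656) S
|Y| = 0.06815 S → |Z| = 1/|Y| = 14.67 Ω, ∠Z = −∠Y = -77.61°

14.67 Ω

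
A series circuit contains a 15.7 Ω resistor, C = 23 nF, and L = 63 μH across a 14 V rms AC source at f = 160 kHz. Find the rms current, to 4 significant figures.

549.2 mA

ω = 2πf = 1.005e+06 rad/s
X_L = ωL = 63.33 Ω
X_C = 1/(ωC) = 43.25 Ω
Net reactance X = X_L − X_C = 20.09 Ω
Z = 15.70 + j20.09 Ω
|Z| = √(15.70² + 20.09²) = 25.49 Ω
I = V/|Z| = 14/25.49 = 549.2 mA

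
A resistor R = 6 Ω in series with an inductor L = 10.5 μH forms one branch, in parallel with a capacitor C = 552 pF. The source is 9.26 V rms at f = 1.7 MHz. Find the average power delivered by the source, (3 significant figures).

ω = 2πf = 1.068e+07 rad/s
X_L = ωL = 112 Ω
X_C = 1/(ωC) = 170 Ω
Branch 1 (R+jX_L): Z₁ = 6.00 + j112 Ω, |Z₁| = 112 Ω
Branch 2 (−jX_C): Z₂ = −j170 Ω
Parallel: Z = Z₁Z₂/(Z₁+Z₂), |Z| = 330 Ω, ∠Z = 81.0°
I = V/|Z| = 28.1 mA
P = VI cos φ = 9.26 × 0.0281 × cos(81.0°) = 40.8 mW

40.8 mW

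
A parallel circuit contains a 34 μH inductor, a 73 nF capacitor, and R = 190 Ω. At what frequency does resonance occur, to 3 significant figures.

ω₀ = 1/√(LC) = 1/√(3.4e-05 × 7.3e-08) = 634700 rad/s
f₀ = ω₀/(2π) = 101 kHz

101 kHz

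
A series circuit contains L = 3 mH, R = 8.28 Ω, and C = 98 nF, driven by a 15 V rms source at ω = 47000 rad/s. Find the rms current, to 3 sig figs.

196 mA

X_L = ωL = 141 Ω
X_C = 1/(ωC) = 217 Ω
Net reactance X = X_L − X_C = -76.1 Ω
Z = 8.28 − j76.1 Ω
|Z| = √(8.28² + 76.1²) = 76.6 Ω
I = V/|Z| = 15/76.6 = 196 mA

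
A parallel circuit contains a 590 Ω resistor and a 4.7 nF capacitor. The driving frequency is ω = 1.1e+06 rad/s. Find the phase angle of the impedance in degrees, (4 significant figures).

X_C = 1/(ωC) = 193.4 Ω
Parallel: admittances add. Y = 1/R + jωC
Y = (0.001695 + j0.005170) S
|Y| = 0.005441 S → |Z| = 1/|Y| = 183.8 Ω, ∠Z = −∠Y = -71.85°

-71.85°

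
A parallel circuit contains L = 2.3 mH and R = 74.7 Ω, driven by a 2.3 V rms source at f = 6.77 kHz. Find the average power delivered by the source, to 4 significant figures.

ω = 2πf = 42540 rad/s
X_L = ωL = 97.84 Ω
Parallel: admittances add. Y = 1/R + 1/(jωL)
Y = (0.01339 − j0.01022) S
|Y| = 0.01684 S → |Z| = 1/|Y| = 59.37 Ω, ∠Z = −∠Y = 37.36°
I = V/|Z| = 38.74 mA
P = VI cos φ = 2.3 × 0.03874 × cos(37.36°) = 70.82 mW

70.82 mW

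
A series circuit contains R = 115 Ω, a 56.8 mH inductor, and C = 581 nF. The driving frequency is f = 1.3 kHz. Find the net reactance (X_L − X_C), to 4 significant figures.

253.2 Ω

ω = 2πf = 8168 rad/s
X_L = ωL = 464.0 Ω
X_C = 1/(ωC) = 210.7 Ω
X = 464.0 − 210.7 = 253.2 Ω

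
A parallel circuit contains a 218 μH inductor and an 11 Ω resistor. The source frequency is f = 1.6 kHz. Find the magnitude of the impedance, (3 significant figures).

2.15 Ω

ω = 2πf = 10050 rad/s
X_L = ωL = 2.19 Ω
Parallel: admittances add. Y = 1/R + 1/(jωL)
Y = (0.0909 − j0.456) S
|Y| = 0.465 S → |Z| = 1/|Y| = 2.15 Ω, ∠Z = −∠Y = 78.7°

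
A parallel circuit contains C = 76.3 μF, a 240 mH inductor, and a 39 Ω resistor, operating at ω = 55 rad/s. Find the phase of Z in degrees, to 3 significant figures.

X_L = ωL = 13.2 Ω
X_C = 1/(ωC) = 238 Ω
Parallel: admittances add. Y = 1/R + 1/(jωL) + jωC
Y = (0.0256 − j0.0716) S
|Y| = 0.0760 S → |Z| = 1/|Y| = 13.2 Ω, ∠Z = −∠Y = 70.3°

70.3°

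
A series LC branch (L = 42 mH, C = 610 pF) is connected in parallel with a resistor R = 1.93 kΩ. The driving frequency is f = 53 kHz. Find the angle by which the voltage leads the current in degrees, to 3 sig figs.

12.0°

ω = 2πf = 333000 rad/s
X_L = ωL = 14000 Ω
X_C = 1/(ωC) = 4920 Ω
Branch 1: Z₁ = R = 1930 Ω
Branch 2 (series LC): Z₂ = j(X_L − X_C) = j9060 Ω
Parallel: Z = Z₁Z₂/(Z₁+Z₂), |Z| = 1890 Ω, ∠Z = 12.0°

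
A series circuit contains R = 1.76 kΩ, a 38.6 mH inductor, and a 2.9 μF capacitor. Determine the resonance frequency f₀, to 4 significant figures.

ω₀ = 1/√(LC) = 1/√(0.0386 × 2.9e-06) = 2989 rad/s
f₀ = ω₀/(2π) = 475.7 Hz

475.7 Hz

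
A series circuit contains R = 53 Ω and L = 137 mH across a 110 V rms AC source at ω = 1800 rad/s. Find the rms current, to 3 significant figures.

436 mA

X_L = ωL = 247 Ω
Z = 53.0 + j247 Ω
|Z| = √(53.0² + 247²) = 252 Ω
I = V/|Z| = 110/252 = 436 mA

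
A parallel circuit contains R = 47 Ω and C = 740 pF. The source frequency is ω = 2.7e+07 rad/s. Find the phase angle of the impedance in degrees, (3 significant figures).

X_C = 1/(ωC) = 50.1 Ω
Parallel: admittances add. Y = 1/R + jωC
Y = (0.0213 + j0.0200) S
|Y| = 0.0292 S → |Z| = 1/|Y| = 34.3 Ω, ∠Z = −∠Y = -43.2°

-43.2°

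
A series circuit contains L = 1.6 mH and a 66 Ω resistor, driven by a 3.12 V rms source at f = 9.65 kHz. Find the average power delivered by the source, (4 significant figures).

ω = 2πf = 60630 rad/s
X_L = ωL = 97.01 Ω
Z = 66.00 + j97.01 Ω
|Z| = √(66.00² + 97.01²) = 117.3 Ω
∠Z = arctan(97.01/66.00) = 55.77°
I = V/|Z| = 26.59 mA
P = VI cos φ = 3.12 × 0.02659 × cos(55.77°) = 46.67 mW

46.67 mW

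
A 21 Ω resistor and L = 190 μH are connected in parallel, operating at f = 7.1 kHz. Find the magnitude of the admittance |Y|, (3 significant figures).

ω = 2πf = 44610 rad/s
X_L = ωL = 8.48 Ω
Parallel: admittances add. Y = 1/R + 1/(jωL)
Y = (0.0476 − j0.118) S
|Y| = 0.127 S → |Z| = 1/|Y| = 7.86 Ω, ∠Z = −∠Y = 68.0°

127 mS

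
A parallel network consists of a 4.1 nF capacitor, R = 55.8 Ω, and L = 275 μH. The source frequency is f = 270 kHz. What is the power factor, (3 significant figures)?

0.966

ω = 2πf = 1.696e+06 rad/s
X_L = ωL = 467 Ω
X_C = 1/(ωC) = 144 Ω
Parallel: admittances add. Y = 1/R + 1/(jωL) + jωC
Y = (0.0179 + j0.00481) S
|Y| = 0.0186 S → |Z| = 1/|Y| = 53.9 Ω, ∠Z = −∠Y = -15.0°
cos φ = cos(-15.0°) = 0.966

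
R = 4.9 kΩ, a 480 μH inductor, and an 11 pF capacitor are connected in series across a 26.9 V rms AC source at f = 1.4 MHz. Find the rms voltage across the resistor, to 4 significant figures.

ω = 2πf = 8.796e+06 rad/s
X_L = ωL = 4222 Ω
X_C = 1/(ωC) = 10330 Ω
Net reactance X = X_L − X_C = -6112 Ω
Z = 4900 − j6112 Ω
|Z| = √(4900² + 6112²) = 7834 Ω
I = V/|Z| = 3.434 mA
V_R = I·|Z_R| = 0.003434 × 4900 = 16.83 V

16.83 V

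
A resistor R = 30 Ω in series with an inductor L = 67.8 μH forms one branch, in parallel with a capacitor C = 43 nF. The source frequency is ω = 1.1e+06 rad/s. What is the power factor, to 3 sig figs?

X_L = ωL = 74.6 Ω
X_C = 1/(ωC) = 21.1 Ω
Branch 1 (R+jX_L): Z₁ = 30.0 + j74.6 Ω, |Z₁| = 80.4 Ω
Branch 2 (−jX_C): Z₂ = −j21.1 Ω
Parallel: Z = Z₁Z₂/(Z₁+Z₂), |Z| = 27.7 Ω, ∠Z = -82.6°
cos φ = cos(-82.6°) = 0.129

0.129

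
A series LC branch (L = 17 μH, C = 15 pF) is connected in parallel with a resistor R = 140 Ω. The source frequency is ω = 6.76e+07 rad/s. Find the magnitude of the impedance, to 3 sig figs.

X_L = ωL = 1150 Ω
X_C = 1/(ωC) = 986 Ω
Branch 1: Z₁ = R = 140 Ω
Branch 2 (series LC): Z₂ = j(X_L − X_C) = j163 Ω
Parallel: Z = Z₁Z₂/(Z₁+Z₂), |Z| = 106 Ω, ∠Z = 40.7°

106 Ω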